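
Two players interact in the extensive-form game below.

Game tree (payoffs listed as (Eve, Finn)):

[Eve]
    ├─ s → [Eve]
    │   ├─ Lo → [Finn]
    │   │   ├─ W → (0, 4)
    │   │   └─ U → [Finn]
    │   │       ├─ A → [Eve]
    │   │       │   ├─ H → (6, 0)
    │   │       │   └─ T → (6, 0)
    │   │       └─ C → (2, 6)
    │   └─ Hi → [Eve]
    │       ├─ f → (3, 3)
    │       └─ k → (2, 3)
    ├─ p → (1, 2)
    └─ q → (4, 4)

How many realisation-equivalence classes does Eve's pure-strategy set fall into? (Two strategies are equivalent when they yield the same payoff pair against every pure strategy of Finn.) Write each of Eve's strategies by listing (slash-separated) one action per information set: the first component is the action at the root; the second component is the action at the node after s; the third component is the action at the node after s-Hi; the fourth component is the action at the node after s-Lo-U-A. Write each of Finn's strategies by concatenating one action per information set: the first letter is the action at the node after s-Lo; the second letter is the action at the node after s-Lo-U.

5

Eve has 24 pure strategies: s/Lo/f/H, s/Lo/f/T, s/Lo/k/H, s/Lo/k/T, s/Hi/f/H, s/Hi/f/T, s/Hi/k/H, s/Hi/k/T, p/Lo/f/H, p/Lo/f/T, p/Lo/k/H, p/Lo/k/T, p/Hi/f/H, p/Hi/f/T, p/Hi/k/H, p/Hi/k/T, q/Lo/f/H, q/Lo/f/T, q/Lo/k/H, q/Lo/k/T, q/Hi/f/H, q/Hi/f/T, q/Hi/k/H, q/Hi/k/T. Columns: WA, WC, UA, UC.
{s/Lo/f/H, s/Lo/f/T, s/Lo/k/H, s/Lo/k/T} → row (0,4) (0,4) (6,0) (2,6)
{s/Hi/f/H, s/Hi/f/T} → row (3,3) (3,3) (3,3) (3,3)
{s/Hi/k/H, s/Hi/k/T} → row (2,3) (2,3) (2,3) (2,3)
{p/Lo/f/H, p/Lo/f/T, p/Lo/k/H, p/Lo/k/T, p/Hi/f/H, p/Hi/f/T, p/Hi/k/H, p/Hi/k/T} → row (1,2) (1,2) (1,2) (1,2)
{q/Lo/f/H, q/Lo/f/T, q/Lo/k/H, q/Lo/k/T, q/Hi/f/H, q/Hi/f/T, q/Hi/k/H, q/Hi/k/T} → row (4,4) (4,4) (4,4) (4,4)
That's 5 distinct rows out of 24 strategies.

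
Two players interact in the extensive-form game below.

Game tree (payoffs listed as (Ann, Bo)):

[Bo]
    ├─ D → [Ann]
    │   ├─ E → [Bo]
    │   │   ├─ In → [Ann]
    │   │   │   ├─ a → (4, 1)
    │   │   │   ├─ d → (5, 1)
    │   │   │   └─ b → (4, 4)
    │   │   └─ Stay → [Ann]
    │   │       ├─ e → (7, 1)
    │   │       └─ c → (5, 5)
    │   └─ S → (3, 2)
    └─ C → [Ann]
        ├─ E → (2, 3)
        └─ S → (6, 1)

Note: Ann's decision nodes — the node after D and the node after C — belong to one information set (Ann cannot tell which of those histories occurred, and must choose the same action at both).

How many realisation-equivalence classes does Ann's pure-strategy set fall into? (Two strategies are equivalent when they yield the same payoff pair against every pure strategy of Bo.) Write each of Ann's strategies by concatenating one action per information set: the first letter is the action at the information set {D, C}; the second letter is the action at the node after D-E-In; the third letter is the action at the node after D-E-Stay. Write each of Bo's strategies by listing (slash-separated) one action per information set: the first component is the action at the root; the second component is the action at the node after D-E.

Ann has 12 pure strategies: Eae, Eac, Ede, Edc, Ebe, Ebc, Sae, Sac, Sde, Sdc, Sbe, Sbc. Columns: D/In, D/Stay, C/In, C/Stay.
{Eae} → row (4,1) (7,1) (2,3) (2,3)
{Eac} → row (4,1) (5,5) (2,3) (2,3)
{Ede} → row (5,1) (7,1) (2,3) (2,3)
{Edc} → row (5,1) (5,5) (2,3) (2,3)
{Ebe} → row (4,4) (7,1) (2,3) (2,3)
{Ebc} → row (4,4) (5,5) (2,3) (2,3)
{Sae, Sac, Sde, Sdc, Sbe, Sbc} → row (3,2) (3,2) (6,1) (6,1)
That's 7 distinct rows out of 12 strategies.

7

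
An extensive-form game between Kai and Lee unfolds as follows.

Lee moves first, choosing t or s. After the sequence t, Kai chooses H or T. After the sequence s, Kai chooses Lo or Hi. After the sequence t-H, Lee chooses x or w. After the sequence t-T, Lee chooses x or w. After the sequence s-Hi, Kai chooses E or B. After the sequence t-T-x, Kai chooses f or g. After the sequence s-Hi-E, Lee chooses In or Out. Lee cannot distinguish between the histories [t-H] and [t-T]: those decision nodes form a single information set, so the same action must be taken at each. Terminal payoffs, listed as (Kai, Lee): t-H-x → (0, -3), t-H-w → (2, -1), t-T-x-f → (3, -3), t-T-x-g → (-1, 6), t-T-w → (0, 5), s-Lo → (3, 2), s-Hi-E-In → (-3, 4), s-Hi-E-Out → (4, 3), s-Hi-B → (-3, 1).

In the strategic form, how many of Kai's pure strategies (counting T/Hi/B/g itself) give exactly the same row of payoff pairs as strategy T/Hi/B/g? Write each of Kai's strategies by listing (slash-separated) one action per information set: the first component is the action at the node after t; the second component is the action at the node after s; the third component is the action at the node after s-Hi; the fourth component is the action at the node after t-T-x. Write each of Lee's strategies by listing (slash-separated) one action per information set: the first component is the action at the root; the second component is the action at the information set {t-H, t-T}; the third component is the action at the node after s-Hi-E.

1

Row for T/Hi/B/g (columns t/x/In, t/x/Out, t/w/In, t/w/Out, s/x/In, s/x/Out, s/w/In, s/w/Out): (-1,6) (-1,6) (0,5) (0,5) (-3,1) (-3,1) (-3,1) (-3,1).
Every one of Kai's information sets is on the play path for some reply by Lee when Kai follows T/Hi/B/g.
Changing the action at any of them therefore changes at least one column, so only T/Hi/B/g itself gives this row.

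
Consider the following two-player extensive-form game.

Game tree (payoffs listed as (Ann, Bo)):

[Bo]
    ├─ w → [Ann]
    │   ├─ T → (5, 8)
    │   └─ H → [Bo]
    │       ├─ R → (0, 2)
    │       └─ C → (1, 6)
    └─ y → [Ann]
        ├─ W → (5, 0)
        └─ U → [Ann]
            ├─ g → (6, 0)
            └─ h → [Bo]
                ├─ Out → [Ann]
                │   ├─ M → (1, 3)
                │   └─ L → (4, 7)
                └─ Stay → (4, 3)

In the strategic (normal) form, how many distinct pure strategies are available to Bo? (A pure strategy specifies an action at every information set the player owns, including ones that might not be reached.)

Bo owns the root with actions {w, y} — two choices.
Bo owns the node after w-H with actions {R, C} — two choices.
Bo owns the node after y-U-h with actions {Out, Stay} — two choices.
A pure strategy fixes one action at each information set independently, so the count is the product 2 × 2 × 2 = 8.
(For reference, Ann has 16 pure strategies, giving a 8×16 normal-form matrix.)

8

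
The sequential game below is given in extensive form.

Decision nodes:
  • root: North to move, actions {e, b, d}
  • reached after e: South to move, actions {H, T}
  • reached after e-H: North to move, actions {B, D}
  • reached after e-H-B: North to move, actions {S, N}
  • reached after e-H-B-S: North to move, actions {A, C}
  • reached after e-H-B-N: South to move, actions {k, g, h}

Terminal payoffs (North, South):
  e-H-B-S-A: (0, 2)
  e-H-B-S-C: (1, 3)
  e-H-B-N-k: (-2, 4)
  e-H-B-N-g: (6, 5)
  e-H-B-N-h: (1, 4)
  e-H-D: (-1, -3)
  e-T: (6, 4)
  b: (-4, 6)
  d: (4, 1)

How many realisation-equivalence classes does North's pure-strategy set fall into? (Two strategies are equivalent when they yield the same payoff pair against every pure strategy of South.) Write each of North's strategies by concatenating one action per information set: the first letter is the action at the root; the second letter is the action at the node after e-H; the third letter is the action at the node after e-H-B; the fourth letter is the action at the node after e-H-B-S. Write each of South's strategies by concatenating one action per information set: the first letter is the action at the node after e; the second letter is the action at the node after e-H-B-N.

6

North has 24 pure strategies: eBSA, eBSC, eBNA, eBNC, eDSA, eDSC, eDNA, eDNC, bBSA, bBSC, bBNA, bBNC, bDSA, bDSC, bDNA, bDNC, dBSA, dBSC, dBNA, dBNC, dDSA, dDSC, dDNA, dDNC. Columns: Hk, Hg, Hh, Tk, Tg, Th.
{eBSA} → row (0,2) (0,2) (0,2) (6,4) (6,4) (6,4)
{eBSC} → row (1,3) (1,3) (1,3) (6,4) (6,4) (6,4)
{eBNA, eBNC} → row (-2,4) (6,5) (1,4) (6,4) (6,4) (6,4)
{eDSA, eDSC, eDNA, eDNC} → row (-1,-3) (-1,-3) (-1,-3) (6,4) (6,4) (6,4)
{bBSA, bBSC, bBNA, bBNC, bDSA, bDSC, bDNA, bDNC} → row (-4,6) (-4,6) (-4,6) (-4,6) (-4,6) (-4,6)
{dBSA, dBSC, dBNA, dBNC, dDSA, dDSC, dDNA, dDNC} → row (4,1) (4,1) (4,1) (4,1) (4,1) (4,1)
That's 6 distinct rows out of 24 strategies.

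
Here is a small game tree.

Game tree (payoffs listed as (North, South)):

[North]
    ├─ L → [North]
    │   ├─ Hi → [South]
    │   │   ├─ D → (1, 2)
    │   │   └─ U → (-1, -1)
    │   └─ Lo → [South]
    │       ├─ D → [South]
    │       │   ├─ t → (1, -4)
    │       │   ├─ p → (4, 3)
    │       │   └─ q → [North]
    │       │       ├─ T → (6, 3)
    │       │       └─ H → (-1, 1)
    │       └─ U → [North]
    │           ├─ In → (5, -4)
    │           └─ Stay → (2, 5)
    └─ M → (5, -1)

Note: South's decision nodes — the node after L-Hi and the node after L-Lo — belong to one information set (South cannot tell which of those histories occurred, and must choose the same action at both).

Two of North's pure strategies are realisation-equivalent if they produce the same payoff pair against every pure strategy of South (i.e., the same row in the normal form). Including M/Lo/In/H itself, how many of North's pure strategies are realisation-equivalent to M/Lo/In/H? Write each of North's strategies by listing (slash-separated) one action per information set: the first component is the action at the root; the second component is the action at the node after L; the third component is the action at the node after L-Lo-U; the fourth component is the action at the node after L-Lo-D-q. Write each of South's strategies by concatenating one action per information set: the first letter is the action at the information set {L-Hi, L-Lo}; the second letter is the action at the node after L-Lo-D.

Row for M/Lo/In/H (columns Dt, Dp, Dq, Ut, Up, Uq): (5,-1) (5,-1) (5,-1) (5,-1) (5,-1) (5,-1).
Under M/Lo/In/H, North's choice at the node after L and at the node after L-Lo-U and at the node after L-Lo-D-q can never be reached regardless of what South does, so varying those choices leaves every outcome unchanged.
Holding the reachable choices fixed and varying the unreachable ones freely already gives 2 × 2 × 2 = 8 equivalent strategies.
No other strategy reproduces this row, so those 8 are the full class: M/Hi/In/T, M/Hi/In/H, M/Hi/Stay/T, M/Hi/Stay/H, M/Lo/In/T, M/Lo/In/H, M/Lo/Stay/T, M/Lo/Stay/H.

8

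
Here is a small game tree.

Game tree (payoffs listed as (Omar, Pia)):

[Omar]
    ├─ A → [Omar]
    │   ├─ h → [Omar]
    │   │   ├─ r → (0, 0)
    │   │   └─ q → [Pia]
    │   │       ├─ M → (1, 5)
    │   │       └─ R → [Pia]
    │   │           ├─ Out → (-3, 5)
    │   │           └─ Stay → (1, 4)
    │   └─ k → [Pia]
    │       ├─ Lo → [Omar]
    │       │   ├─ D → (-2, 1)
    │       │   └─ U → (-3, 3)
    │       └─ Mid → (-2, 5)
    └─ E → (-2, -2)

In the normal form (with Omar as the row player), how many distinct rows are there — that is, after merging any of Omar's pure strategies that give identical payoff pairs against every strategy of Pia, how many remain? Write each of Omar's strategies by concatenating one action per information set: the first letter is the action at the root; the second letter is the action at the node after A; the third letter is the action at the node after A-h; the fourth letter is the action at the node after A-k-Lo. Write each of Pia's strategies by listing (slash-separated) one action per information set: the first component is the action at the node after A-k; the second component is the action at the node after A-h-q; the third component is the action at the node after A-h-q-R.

Omar has 16 pure strategies: AhrD, AhrU, AhqD, AhqU, AkrD, AkrU, AkqD, AkqU, EhrD, EhrU, EhqD, EhqU, EkrD, EkrU, EkqD, EkqU. Columns: Lo/M/Out, Lo/M/Stay, Lo/R/Out, Lo/R/Stay, Mid/M/Out, Mid/M/Stay, Mid/R/Out, Mid/R/Stay.
{AhrD, AhrU} → row (0,0) (0,0) (0,0) (0,0) (0,0) (0,0) (0,0) (0,0)
{AhqD, AhqU} → row (1,5) (1,5) (-3,5) (1,4) (1,5) (1,5) (-3,5) (1,4)
{AkrD, AkqD} → row (-2,1) (-2,1) (-2,1) (-2,1) (-2,5) (-2,5) (-2,5) (-2,5)
{AkrU, AkqU} → row (-3,3) (-3,3) (-3,3) (-3,3) (-2,5) (-2,5) (-2,5) (-2,5)
{EhrD, EhrU, EhqD, EhqU, EkrD, EkrU, EkqD, EkqU} → row (-2,-2) (-2,-2) (-2,-2) (-2,-2) (-2,-2) (-2,-2) (-2,-2) (-2,-2)
That's 5 distinct rows out of 16 strategies.

5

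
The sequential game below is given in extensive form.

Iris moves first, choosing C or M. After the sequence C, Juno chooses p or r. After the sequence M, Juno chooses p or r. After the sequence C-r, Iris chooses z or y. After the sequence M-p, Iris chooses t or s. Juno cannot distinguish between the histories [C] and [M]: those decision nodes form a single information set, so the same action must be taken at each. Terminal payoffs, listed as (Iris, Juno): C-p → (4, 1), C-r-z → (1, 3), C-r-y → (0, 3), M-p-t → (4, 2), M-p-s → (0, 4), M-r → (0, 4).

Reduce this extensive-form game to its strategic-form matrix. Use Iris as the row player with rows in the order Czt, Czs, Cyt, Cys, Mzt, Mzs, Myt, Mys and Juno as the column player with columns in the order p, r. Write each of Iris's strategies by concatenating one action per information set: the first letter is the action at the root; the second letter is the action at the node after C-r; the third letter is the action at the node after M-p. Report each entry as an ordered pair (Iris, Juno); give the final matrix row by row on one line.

            p        r
 Czt    (4,1)    (1,3)
 Czs    (4,1)    (1,3)
 Cyt    (4,1)    (0,3)
 Cys    (4,1)    (0,3)
 Mzt    (4,2)    (0,4)
 Mzs    (0,4)    (0,4)
 Myt    (4,2)    (0,4)
 Mys    (0,4)    (0,4)

Czt: (4,1) (1,3) | Czs: (4,1) (1,3) | Cyt: (4,1) (0,3) | Cys: (4,1) (0,3) | Mzt: (4,2) (0,4) | Mzs: (0,4) (0,4) | Myt: (4,2) (0,4) | Mys: (0,4) (0,4)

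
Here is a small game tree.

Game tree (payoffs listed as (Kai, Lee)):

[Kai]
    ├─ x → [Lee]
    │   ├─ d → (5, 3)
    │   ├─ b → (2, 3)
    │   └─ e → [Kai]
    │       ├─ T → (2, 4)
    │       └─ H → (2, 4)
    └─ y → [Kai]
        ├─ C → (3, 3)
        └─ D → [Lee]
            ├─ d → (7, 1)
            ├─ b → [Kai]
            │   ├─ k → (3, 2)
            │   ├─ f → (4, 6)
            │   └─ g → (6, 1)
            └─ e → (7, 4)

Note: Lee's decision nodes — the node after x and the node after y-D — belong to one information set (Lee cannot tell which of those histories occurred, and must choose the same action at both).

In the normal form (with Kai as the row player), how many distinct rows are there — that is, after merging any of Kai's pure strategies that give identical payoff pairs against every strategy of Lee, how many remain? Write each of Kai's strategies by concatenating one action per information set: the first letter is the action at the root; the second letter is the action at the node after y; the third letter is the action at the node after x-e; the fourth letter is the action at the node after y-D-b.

5

Kai has 24 pure strategies: xCTk, xCTf, xCTg, xCHk, xCHf, xCHg, xDTk, xDTf, xDTg, xDHk, xDHf, xDHg, yCTk, yCTf, yCTg, yCHk, yCHf, yCHg, yDTk, yDTf, yDTg, yDHk, yDHf, yDHg. Columns: d, b, e.
{xCTk, xCTf, xCTg, xCHk, xCHf, xCHg, xDTk, xDTf, xDTg, xDHk, xDHf, xDHg} → row (5,3) (2,3) (2,4)
{yCTk, yCTf, yCTg, yCHk, yCHf, yCHg} → row (3,3) (3,3) (3,3)
{yDTk, yDHk} → row (7,1) (3,2) (7,4)
{yDTf, yDHf} → row (7,1) (4,6) (7,4)
{yDTg, yDHg} → row (7,1) (6,1) (7,4)
That's 5 distinct rows out of 24 strategies.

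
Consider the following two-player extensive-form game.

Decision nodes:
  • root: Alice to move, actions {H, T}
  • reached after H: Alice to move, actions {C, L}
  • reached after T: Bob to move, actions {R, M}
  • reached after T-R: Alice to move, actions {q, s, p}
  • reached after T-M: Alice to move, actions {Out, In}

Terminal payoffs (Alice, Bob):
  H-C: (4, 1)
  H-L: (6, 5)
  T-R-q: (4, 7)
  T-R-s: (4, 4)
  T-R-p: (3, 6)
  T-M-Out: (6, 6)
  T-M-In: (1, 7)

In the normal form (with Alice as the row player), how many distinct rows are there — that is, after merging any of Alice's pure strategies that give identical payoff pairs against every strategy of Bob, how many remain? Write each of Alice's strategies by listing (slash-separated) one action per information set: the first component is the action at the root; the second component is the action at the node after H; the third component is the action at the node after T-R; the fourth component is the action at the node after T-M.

8

Alice has 24 pure strategies: H/C/q/Out, H/C/q/In, H/C/s/Out, H/C/s/In, H/C/p/Out, H/C/p/In, H/L/q/Out, H/L/q/In, H/L/s/Out, H/L/s/In, H/L/p/Out, H/L/p/In, T/C/q/Out, T/C/q/In, T/C/s/Out, T/C/s/In, T/C/p/Out, T/C/p/In, T/L/q/Out, T/L/q/In, T/L/s/Out, T/L/s/In, T/L/p/Out, T/L/p/In. Columns: R, M.
{H/C/q/Out, H/C/q/In, H/C/s/Out, H/C/s/In, H/C/p/Out, H/C/p/In} → row (4,1) (4,1)
{H/L/q/Out, H/L/q/In, H/L/s/Out, H/L/s/In, H/L/p/Out, H/L/p/In} → row (6,5) (6,5)
{T/C/q/Out, T/L/q/Out} → row (4,7) (6,6)
{T/C/q/In, T/L/q/In} → row (4,7) (1,7)
{T/C/s/Out, T/L/s/Out} → row (4,4) (6,6)
{T/C/s/In, T/L/s/In} → row (4,4) (1,7)
{T/C/p/Out, T/L/p/Out} → row (3,6) (6,6)
{T/C/p/In, T/L/p/In} → row (3,6) (1,7)
That's 8 distinct rows out of 24 strategies.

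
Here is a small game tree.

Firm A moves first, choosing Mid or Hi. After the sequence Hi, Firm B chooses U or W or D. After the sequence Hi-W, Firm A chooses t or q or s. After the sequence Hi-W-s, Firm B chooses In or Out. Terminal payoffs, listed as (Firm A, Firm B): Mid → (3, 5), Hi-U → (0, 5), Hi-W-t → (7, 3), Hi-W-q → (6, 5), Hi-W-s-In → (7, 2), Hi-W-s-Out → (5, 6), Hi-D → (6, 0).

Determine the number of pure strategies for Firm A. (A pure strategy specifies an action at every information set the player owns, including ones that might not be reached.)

6

Firm A owns the root with actions {Mid, Hi} — two choices.
Firm A owns the node after Hi-W with actions {t, q, s} — three choices.
A pure strategy fixes one action at each information set independently, so the count is the product 2 × 3 = 6.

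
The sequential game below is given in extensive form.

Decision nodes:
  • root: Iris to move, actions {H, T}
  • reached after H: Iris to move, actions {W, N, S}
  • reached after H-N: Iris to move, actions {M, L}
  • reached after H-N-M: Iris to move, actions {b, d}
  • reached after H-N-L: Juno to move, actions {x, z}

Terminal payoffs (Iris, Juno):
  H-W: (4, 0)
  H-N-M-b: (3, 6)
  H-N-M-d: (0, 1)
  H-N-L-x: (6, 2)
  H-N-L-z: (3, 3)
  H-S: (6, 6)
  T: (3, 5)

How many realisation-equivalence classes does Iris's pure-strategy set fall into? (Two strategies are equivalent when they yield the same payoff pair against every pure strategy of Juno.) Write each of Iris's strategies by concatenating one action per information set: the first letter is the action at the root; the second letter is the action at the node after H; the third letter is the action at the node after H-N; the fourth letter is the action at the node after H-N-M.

Iris has 24 pure strategies: HWMb, HWMd, HWLb, HWLd, HNMb, HNMd, HNLb, HNLd, HSMb, HSMd, HSLb, HSLd, TWMb, TWMd, TWLb, TWLd, TNMb, TNMd, TNLb, TNLd, TSMb, TSMd, TSLb, TSLd. Columns: x, z.
{HWMb, HWMd, HWLb, HWLd} → row (4,0) (4,0)
{HNMb} → row (3,6) (3,6)
{HNMd} → row (0,1) (0,1)
{HNLb, HNLd} → row (6,2) (3,3)
{HSMb, HSMd, HSLb, HSLd} → row (6,6) (6,6)
{TWMb, TWMd, TWLb, TWLd, TNMb, TNMd, TNLb, TNLd, TSMb, TSMd, TSLb, TSLd} → row (3,5) (3,5)
That's 6 distinct rows out of 24 strategies.

6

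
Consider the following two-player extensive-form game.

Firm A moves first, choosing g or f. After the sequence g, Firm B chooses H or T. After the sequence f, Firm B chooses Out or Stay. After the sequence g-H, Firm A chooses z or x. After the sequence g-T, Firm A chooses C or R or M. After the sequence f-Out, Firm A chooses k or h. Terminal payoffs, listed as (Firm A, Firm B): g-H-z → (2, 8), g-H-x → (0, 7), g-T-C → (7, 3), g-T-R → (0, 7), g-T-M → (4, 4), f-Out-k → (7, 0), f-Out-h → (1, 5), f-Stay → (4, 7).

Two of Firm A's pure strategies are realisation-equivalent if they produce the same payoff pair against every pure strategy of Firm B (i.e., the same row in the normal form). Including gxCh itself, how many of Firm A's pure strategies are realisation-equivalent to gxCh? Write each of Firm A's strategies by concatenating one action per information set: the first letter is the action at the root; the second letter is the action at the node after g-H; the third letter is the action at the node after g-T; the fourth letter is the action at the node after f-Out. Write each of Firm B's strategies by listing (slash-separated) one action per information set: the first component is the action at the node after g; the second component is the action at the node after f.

Row for gxCh (columns H/Out, H/Stay, T/Out, T/Stay): (0,7) (0,7) (7,3) (7,3).
Under gxCh, Firm A's choice at the node after f-Out can never be reached regardless of what Firm B does, so varying those choices leaves every outcome unchanged.
Holding the reachable choices fixed and varying the unreachable one freely already gives 2 equivalent strategies.
No other strategy reproduces this row, so those 2 are the full class: gxCk, gxCh.

2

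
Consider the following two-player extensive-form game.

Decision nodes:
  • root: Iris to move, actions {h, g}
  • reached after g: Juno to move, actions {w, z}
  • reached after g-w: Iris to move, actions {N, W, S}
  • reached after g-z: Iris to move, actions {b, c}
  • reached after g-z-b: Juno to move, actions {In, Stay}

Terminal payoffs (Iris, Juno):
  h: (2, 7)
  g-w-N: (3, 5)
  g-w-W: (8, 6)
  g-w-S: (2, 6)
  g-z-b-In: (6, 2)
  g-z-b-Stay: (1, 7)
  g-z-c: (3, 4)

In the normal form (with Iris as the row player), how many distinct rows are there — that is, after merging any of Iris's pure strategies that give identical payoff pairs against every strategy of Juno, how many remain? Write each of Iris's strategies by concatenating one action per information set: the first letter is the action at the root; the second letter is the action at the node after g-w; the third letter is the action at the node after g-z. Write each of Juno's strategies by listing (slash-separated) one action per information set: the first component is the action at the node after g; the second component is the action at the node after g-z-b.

Iris has 12 pure strategies: hNb, hNc, hWb, hWc, hSb, hSc, gNb, gNc, gWb, gWc, gSb, gSc. Columns: w/In, w/Stay, z/In, z/Stay.
{hNb, hNc, hWb, hWc, hSb, hSc} → row (2,7) (2,7) (2,7) (2,7)
{gNb} → row (3,5) (3,5) (6,2) (1,7)
{gNc} → row (3,5) (3,5) (3,4) (3,4)
{gWb} → row (8,6) (8,6) (6,2) (1,7)
{gWc} → row (8,6) (8,6) (3,4) (3,4)
{gSb} → row (2,6) (2,6) (6,2) (1,7)
{gSc} → row (2,6) (2,6) (3,4) (3,4)
That's 7 distinct rows out of 12 strategies.

7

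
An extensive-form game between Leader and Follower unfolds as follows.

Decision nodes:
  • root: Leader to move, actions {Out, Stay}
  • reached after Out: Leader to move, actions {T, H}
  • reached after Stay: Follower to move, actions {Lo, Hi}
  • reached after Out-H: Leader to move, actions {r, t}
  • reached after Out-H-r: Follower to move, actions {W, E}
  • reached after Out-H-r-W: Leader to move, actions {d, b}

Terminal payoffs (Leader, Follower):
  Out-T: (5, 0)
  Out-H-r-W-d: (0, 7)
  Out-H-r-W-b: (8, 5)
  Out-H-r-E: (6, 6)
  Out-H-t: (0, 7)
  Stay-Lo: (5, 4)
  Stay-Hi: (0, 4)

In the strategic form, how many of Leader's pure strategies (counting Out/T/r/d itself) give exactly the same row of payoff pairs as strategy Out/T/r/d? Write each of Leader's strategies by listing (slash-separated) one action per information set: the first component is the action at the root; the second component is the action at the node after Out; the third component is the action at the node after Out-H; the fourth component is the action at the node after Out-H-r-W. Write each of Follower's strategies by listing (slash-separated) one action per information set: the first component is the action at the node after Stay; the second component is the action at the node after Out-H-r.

4

Row for Out/T/r/d (columns Lo/W, Lo/E, Hi/W, Hi/E): (5,0) (5,0) (5,0) (5,0).
Under Out/T/r/d, Leader's choice at the node after Out-H and at the node after Out-H-r-W can never be reached regardless of what Follower does, so varying those choices leaves every outcome unchanged.
Holding the reachable choices fixed and varying the unreachable ones freely already gives 2 × 2 = 4 equivalent strategies.
No other strategy reproduces this row, so those 4 are the full class: Out/T/r/d, Out/T/r/b, Out/T/t/d, Out/T/t/b.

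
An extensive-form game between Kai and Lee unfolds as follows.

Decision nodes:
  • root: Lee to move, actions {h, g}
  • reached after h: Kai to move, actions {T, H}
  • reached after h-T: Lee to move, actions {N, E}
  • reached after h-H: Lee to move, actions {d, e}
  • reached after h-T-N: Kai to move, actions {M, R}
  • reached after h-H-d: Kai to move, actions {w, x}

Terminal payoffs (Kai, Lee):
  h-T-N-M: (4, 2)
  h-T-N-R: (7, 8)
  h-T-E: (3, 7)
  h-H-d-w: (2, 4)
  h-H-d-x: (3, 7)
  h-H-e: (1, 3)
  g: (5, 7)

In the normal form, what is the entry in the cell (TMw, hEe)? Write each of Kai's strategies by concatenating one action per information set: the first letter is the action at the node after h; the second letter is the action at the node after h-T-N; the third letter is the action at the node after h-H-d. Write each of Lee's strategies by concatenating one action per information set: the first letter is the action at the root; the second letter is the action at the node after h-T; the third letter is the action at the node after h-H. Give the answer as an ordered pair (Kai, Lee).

(3, 7)

Trace the play path from the root:
  Lee plays h
  Kai plays T at [h]
  Lee plays E at [h-T]
→ terminal payoff (3, 7).
(Kai's choice at the node after h-T-N is never reached on this path, so it doesn't affect the outcome.)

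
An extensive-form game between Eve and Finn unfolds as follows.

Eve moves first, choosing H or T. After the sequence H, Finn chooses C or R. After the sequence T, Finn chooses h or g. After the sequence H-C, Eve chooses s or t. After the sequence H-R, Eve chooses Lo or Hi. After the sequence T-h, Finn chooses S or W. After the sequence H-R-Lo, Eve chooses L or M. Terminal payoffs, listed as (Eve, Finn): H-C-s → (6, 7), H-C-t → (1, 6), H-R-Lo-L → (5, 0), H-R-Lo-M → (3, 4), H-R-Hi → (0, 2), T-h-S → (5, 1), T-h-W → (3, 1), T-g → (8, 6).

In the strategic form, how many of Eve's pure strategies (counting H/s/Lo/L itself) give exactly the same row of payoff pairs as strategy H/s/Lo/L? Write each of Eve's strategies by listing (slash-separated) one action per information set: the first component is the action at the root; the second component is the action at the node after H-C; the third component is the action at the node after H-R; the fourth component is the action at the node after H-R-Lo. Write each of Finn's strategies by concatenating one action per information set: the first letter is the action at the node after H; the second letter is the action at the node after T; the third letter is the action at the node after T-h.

1

Row for H/s/Lo/L (columns ChS, ChW, CgS, CgW, RhS, RhW, RgS, RgW): (6,7) (6,7) (6,7) (6,7) (5,0) (5,0) (5,0) (5,0).
Every one of Eve's information sets is on the play path for some reply by Finn when Eve follows H/s/Lo/L.
Changing the action at any of them therefore changes at least one column, so only H/s/Lo/L itself gives this row.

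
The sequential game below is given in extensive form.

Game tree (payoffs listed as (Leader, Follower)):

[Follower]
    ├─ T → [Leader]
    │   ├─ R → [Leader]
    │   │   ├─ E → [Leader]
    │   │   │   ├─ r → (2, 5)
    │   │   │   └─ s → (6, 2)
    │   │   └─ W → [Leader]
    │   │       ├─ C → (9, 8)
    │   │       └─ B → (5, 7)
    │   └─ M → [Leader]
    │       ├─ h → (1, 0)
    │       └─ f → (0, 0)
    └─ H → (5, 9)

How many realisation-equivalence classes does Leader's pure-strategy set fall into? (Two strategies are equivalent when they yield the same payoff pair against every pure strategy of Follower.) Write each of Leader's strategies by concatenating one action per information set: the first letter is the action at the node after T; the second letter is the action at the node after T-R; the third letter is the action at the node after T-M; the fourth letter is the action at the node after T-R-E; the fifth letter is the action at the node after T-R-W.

Leader has 32 pure strategies: REhrC, REhrB, REhsC, REhsB, REfrC, REfrB, REfsC, REfsB, RWhrC, RWhrB, RWhsC, RWhsB, RWfrC, RWfrB, RWfsC, RWfsB, MEhrC, MEhrB, MEhsC, MEhsB, MEfrC, MEfrB, MEfsC, MEfsB, MWhrC, MWhrB, MWhsC, MWhsB, MWfrC, MWfrB, MWfsC, MWfsB. Columns: T, H.
{REhrC, REhrB, REfrC, REfrB} → row (2,5) (5,9)
{REhsC, REhsB, REfsC, REfsB} → row (6,2) (5,9)
{RWhrC, RWhsC, RWfrC, RWfsC} → row (9,8) (5,9)
{RWhrB, RWhsB, RWfrB, RWfsB} → row (5,7) (5,9)
{MEhrC, MEhrB, MEhsC, MEhsB, MWhrC, MWhrB, MWhsC, MWhsB} → row (1,0) (5,9)
{MEfrC, MEfrB, MEfsC, MEfsB, MWfrC, MWfrB, MWfsC, MWfsB} → row (0,0) (5,9)
That's 6 distinct rows out of 32 strategies.

6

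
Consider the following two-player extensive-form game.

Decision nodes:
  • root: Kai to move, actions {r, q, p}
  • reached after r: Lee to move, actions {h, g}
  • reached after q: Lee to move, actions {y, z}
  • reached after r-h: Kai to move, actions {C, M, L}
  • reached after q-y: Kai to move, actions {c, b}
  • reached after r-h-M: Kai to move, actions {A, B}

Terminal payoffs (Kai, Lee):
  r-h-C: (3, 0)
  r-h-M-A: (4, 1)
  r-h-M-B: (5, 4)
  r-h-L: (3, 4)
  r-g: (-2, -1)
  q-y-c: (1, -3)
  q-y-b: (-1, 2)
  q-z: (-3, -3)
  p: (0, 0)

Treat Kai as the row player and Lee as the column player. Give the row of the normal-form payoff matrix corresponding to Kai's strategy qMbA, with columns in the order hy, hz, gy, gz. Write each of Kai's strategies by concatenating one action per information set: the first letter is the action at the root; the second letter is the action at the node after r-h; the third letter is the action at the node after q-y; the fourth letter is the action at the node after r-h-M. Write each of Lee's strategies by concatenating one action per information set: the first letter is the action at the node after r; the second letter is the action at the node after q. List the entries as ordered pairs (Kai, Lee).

vs hy: Kai plays q → Lee plays y at [q] → Kai plays b at [q-y] → (-1, 2)
vs hz: Kai plays q → Lee plays z at [q] → (-3, -3)
vs gy: Kai plays q → Lee plays y at [q] → Kai plays b at [q-y] → (-1, 2)
vs gz: Kai plays q → Lee plays z at [q] → (-3, -3)

(-1,2) (-3,-3) (-1,2) (-3,-3)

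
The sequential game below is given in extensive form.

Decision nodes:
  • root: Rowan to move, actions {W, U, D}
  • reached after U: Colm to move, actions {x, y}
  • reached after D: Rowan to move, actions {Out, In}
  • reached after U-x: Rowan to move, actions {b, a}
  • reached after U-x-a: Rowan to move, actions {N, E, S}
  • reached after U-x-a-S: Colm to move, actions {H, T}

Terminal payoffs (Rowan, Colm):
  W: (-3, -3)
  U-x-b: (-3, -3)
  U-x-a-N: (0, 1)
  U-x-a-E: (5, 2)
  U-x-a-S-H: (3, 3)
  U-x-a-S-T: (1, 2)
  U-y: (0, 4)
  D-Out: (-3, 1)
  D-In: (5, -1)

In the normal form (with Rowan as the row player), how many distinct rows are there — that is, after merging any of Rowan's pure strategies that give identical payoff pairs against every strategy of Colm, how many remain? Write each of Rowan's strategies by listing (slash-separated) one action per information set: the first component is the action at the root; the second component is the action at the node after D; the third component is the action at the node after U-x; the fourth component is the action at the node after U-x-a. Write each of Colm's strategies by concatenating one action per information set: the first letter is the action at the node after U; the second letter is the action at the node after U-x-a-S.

Rowan has 36 pure strategies: W/Out/b/N, W/Out/b/E, W/Out/b/S, W/Out/a/N, W/Out/a/E, W/Out/a/S, W/In/b/N, W/In/b/E, W/In/b/S, W/In/a/N, W/In/a/E, W/In/a/S, U/Out/b/N, U/Out/b/E, U/Out/b/S, U/Out/a/N, U/Out/a/E, U/Out/a/S, U/In/b/N, U/In/b/E, U/In/b/S, U/In/a/N, U/In/a/E, U/In/a/S, D/Out/b/N, D/Out/b/E, D/Out/b/S, D/Out/a/N, D/Out/a/E, D/Out/a/S, D/In/b/N, D/In/b/E, D/In/b/S, D/In/a/N, D/In/a/E, D/In/a/S. Columns: xH, xT, yH, yT.
{W/Out/b/N, W/Out/b/E, W/Out/b/S, W/Out/a/N, W/Out/a/E, W/Out/a/S, W/In/b/N, W/In/b/E, W/In/b/S, W/In/a/N, W/In/a/E, W/In/a/S} → row (-3,-3) (-3,-3) (-3,-3) (-3,-3)
{U/Out/b/N, U/Out/b/E, U/Out/b/S, U/In/b/N, U/In/b/E, U/In/b/S} → row (-3,-3) (-3,-3) (0,4) (0,4)
{U/Out/a/N, U/In/a/N} → row (0,1) (0,1) (0,4) (0,4)
{U/Out/a/E, U/In/a/E} → row (5,2) (5,2) (0,4) (0,4)
{U/Out/a/S, U/In/a/S} → row (3,3) (1,2) (0,4) (0,4)
{D/Out/b/N, D/Out/b/E, D/Out/b/S, D/Out/a/N, D/Out/a/E, D/Out/a/S} → row (-3,1) (-3,1) (-3,1) (-3,1)
{D/In/b/N, D/In/b/E, D/In/b/S, D/In/a/N, D/In/a/E, D/In/a/S} → row (5,-1) (5,-1) (5,-1) (5,-1)
That's 7 distinct rows out of 36 strategies.

7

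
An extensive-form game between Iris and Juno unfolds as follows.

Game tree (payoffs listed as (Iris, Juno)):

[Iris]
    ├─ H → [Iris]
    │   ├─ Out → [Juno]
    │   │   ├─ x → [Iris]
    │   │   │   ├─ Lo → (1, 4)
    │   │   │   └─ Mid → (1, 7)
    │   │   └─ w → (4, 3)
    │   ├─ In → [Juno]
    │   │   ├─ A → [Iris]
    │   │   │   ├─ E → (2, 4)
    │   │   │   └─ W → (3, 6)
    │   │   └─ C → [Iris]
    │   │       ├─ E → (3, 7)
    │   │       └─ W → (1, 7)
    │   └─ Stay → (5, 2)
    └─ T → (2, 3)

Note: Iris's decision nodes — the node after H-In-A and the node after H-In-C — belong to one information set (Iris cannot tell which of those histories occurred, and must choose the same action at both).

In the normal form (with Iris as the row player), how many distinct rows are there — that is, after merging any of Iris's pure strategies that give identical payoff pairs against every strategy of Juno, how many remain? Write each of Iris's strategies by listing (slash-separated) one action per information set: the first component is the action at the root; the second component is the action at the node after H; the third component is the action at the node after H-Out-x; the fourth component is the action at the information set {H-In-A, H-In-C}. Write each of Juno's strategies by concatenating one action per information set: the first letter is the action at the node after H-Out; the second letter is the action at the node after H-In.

6

Iris has 24 pure strategies: H/Out/Lo/E, H/Out/Lo/W, H/Out/Mid/E, H/Out/Mid/W, H/In/Lo/E, H/In/Lo/W, H/In/Mid/E, H/In/Mid/W, H/Stay/Lo/E, H/Stay/Lo/W, H/Stay/Mid/E, H/Stay/Mid/W, T/Out/Lo/E, T/Out/Lo/W, T/Out/Mid/E, T/Out/Mid/W, T/In/Lo/E, T/In/Lo/W, T/In/Mid/E, T/In/Mid/W, T/Stay/Lo/E, T/Stay/Lo/W, T/Stay/Mid/E, T/Stay/Mid/W. Columns: xA, xC, wA, wC.
{H/Out/Lo/E, H/Out/Lo/W} → row (1,4) (1,4) (4,3) (4,3)
{H/Out/Mid/E, H/Out/Mid/W} → row (1,7) (1,7) (4,3) (4,3)
{H/In/Lo/E, H/In/Mid/E} → row (2,4) (3,7) (2,4) (3,7)
{H/In/Lo/W, H/In/Mid/W} → row (3,6) (1,7) (3,6) (1,7)
{H/Stay/Lo/E, H/Stay/Lo/W, H/Stay/Mid/E, H/Stay/Mid/W} → row (5,2) (5,2) (5,2) (5,2)
{T/Out/Lo/E, T/Out/Lo/W, T/Out/Mid/E, T/Out/Mid/W, T/In/Lo/E, T/In/Lo/W, T/In/Mid/E, T/In/Mid/W, T/Stay/Lo/E, T/Stay/Lo/W, T/Stay/Mid/E, T/Stay/Mid/W} → row (2,3) (2,3) (2,3) (2,3)
That's 6 distinct rows out of 24 strategies.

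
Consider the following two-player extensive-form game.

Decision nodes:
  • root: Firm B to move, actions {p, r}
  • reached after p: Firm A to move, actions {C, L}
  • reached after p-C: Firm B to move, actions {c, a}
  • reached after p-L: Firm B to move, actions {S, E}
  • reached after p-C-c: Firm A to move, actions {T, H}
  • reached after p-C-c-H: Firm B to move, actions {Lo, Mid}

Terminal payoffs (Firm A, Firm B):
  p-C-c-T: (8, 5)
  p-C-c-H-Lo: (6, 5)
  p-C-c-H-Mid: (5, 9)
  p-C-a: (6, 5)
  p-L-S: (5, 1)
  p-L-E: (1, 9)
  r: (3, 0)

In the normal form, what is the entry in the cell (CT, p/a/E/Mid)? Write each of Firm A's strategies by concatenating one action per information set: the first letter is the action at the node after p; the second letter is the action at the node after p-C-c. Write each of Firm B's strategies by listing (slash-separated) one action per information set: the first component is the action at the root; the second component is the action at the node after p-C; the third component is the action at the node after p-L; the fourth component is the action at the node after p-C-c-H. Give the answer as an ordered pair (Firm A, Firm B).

(6, 5)

Trace the play path from the root:
  Firm B plays p
  Firm A plays C at [p]
  Firm B plays a at [p-C]
→ terminal payoff (6, 5).
(Firm A's choice at the node after p-C-c is never reached on this path, so it doesn't affect the outcome.)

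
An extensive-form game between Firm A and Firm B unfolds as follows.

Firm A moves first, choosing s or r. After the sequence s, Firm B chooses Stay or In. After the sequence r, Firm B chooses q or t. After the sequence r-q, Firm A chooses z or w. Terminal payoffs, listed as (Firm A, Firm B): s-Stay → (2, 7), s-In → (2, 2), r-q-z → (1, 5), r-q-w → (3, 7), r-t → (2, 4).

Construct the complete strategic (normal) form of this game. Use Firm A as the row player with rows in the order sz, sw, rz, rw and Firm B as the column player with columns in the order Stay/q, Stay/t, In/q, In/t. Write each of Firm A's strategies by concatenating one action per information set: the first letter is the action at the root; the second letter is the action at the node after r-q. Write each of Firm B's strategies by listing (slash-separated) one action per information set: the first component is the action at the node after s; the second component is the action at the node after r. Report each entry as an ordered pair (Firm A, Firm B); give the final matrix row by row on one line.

sz: (2,7) (2,7) (2,2) (2,2) | sw: (2,7) (2,7) (2,2) (2,2) | rz: (1,5) (2,4) (1,5) (2,4) | rw: (3,7) (2,4) (3,7) (2,4)

Row sz: Stay/q→(2,7), Stay/t→(2,7), In/q→(2,2), In/t→(2,2)
Row sw: Stay/q→(2,7), Stay/t→(2,7), In/q→(2,2), In/t→(2,2)
Row rz: Stay/q→(1,5), Stay/t→(2,4), In/q→(1,5), In/t→(2,4)
Row rw: Stay/q→(3,7), Stay/t→(2,4), In/q→(3,7), In/t→(2,4)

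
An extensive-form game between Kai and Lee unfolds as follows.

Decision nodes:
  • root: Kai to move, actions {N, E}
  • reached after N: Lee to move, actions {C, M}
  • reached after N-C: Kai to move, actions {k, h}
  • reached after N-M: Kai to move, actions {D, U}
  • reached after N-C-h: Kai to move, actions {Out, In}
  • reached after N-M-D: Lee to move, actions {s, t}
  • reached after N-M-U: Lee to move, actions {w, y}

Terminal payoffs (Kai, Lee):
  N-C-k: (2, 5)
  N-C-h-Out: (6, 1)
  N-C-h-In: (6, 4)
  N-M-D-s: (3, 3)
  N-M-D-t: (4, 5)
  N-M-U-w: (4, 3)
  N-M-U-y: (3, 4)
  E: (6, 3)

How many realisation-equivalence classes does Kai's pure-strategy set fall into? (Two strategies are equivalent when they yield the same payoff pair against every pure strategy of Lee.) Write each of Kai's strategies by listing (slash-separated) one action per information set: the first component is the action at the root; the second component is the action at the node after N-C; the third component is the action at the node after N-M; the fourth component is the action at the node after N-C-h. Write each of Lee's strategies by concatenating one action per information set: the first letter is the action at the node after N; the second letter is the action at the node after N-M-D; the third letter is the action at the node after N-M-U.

7

Kai has 16 pure strategies: N/k/D/Out, N/k/D/In, N/k/U/Out, N/k/U/In, N/h/D/Out, N/h/D/In, N/h/U/Out, N/h/U/In, E/k/D/Out, E/k/D/In, E/k/U/Out, E/k/U/In, E/h/D/Out, E/h/D/In, E/h/U/Out, E/h/U/In. Columns: Csw, Csy, Ctw, Cty, Msw, Msy, Mtw, Mty.
{N/k/D/Out, N/k/D/In} → row (2,5) (2,5) (2,5) (2,5) (3,3) (3,3) (4,5) (4,5)
{N/k/U/Out, N/k/U/In} → row (2,5) (2,5) (2,5) (2,5) (4,3) (3,4) (4,3) (3,4)
{N/h/D/Out} → row (6,1) (6,1) (6,1) (6,1) (3,3) (3,3) (4,5) (4,5)
{N/h/D/In} → row (6,4) (6,4) (6,4) (6,4) (3,3) (3,3) (4,5) (4,5)
{N/h/U/Out} → row (6,1) (6,1) (6,1) (6,1) (4,3) (3,4) (4,3) (3,4)
{N/h/U/In} → row (6,4) (6,4) (6,4) (6,4) (4,3) (3,4) (4,3) (3,4)
{E/k/D/Out, E/k/D/In, E/k/U/Out, E/k/U/In, E/h/D/Out, E/h/D/In, E/h/U/Out, E/h/U/In} → row (6,3) (6,3) (6,3) (6,3) (6,3) (6,3) (6,3) (6,3)
That's 7 distinct rows out of 16 strategies.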